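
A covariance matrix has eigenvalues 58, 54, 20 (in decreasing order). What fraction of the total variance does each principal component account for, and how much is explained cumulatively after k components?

Step 1 — total variance = trace(Sigma) = Σ λ_i = 58 + 54 + 20 = 132.

Step 2 — fraction explained by component i = λ_i / Σ λ:
  PC1: 58/132 = 0.4394
  PC2: 54/132 = 0.4091
  PC3: 20/132 = 0.1515

Step 3 — cumulative fraction after k components = (λ_1 + ... + λ_k) / Σ λ:
  k = 1: 58/132 = 0.4394
  k = 2: (58 + 54)/132 = 112/132 = 0.8485
  k = 3: (58 + 54 + 20)/132 = 132/132 = 1

Summary (fraction, with percent):

explained: PC1 0.4394 (43.94%), PC2 0.4091 (40.91%), PC3 0.1515 (15.15%);  cumulative: 0.4394, 0.8485, 1


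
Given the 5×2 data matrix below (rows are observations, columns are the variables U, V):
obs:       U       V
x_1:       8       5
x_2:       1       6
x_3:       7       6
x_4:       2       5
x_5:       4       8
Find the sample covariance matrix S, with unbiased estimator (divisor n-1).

Step 1 — column means:
  mean(U) = (8 + 1 + 7 + 2 + 4) / 5 = 22/5 = 4.4
  mean(V) = (5 + 6 + 6 + 5 + 8) / 5 = 30/5 = 6

Step 2 — sample covariance S[i,j] = (1/(n-1)) · Σ_k (x_{k,i} - mean_i) · (x_{k,j} - mean_j), with n-1 = 4.
  S[U,U] = ((3.6)·(3.6) + (-3.4)·(-3.4) + (2.6)·(2.6) + (-2.4)·(-2.4) + (-0.4)·(-0.4)) / 4 = 37.2/4 = 9.3
  S[U,V] = ((3.6)·(-1) + (-3.4)·(0) + (2.6)·(0) + (-2.4)·(-1) + (-0.4)·(2)) / 4 = -2/4 = -0.5
  S[V,V] = ((-1)·(-1) + (0)·(0) + (0)·(0) + (-1)·(-1) + (2)·(2)) / 4 = 6/4 = 1.5

S is symmetric (S[j,i] = S[i,j]). Assembling:

S = [[9.3, -0.5],
 [-0.5, 1.5]]


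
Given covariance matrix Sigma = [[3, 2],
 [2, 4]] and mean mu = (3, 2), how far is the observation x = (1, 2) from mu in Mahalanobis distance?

Step 1 — centre the observation: (x - mu) = (-2, 0).

Step 2 — invert Sigma. det(Sigma) = 3·4 - (2)² = 8.
  Sigma^{-1} = (1/det) · [[d, -b], [-b, a]] = [[0.5, -0.25],
 [-0.25, 0.375]].

Step 3 — form the quadratic (x - mu)^T · Sigma^{-1} · (x - mu):
  Sigma^{-1} · (x - mu) = (-1, 0.5).
  (x - mu)^T · [Sigma^{-1} · (x - mu)] = (-2)·(-1) + (0)·(0.5) = 2.

Step 4 — take square root: d = √(2) ≈ 1.4142.

d(x, mu) = √(2) ≈ 1.4142


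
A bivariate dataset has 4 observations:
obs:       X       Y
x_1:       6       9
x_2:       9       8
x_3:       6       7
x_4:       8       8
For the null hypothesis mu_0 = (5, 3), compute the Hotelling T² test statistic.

Step 1 — sample mean vector:
  mean(X) = (6 + 9 + 6 + 8) / 4 = 29/4 = 7.25
  mean(Y) = (9 + 8 + 7 + 8) / 4 = 32/4 = 8
  x̄ = (7.25, 8),  deviation x̄ - mu_0 = (7.25, 8) - (5, 3) = (2.25, 5).

Step 2 — sample covariance matrix, S[i,j] = (1/(n-1)) · Σ_k (x_{k,i} - mean_i) · (x_{k,j} - mean_j), divisor n-1 = 3:
  S[X,X] = ((-1.25)·(-1.25) + (1.75)·(1.75) + (-1.25)·(-1.25) + (0.75)·(0.75)) / 3 = 6.75/3 = 2.25
  S[X,Y] = ((-1.25)·(1) + (1.75)·(0) + (-1.25)·(-1) + (0.75)·(0)) / 3 = 0/3 = 0
  S[Y,Y] = ((1)·(1) + (0)·(0) + (-1)·(-1) + (0)·(0)) / 3 = 2/3 = 0.6667
  S = [[2.25, 0],
 [0, 0.6667]].

Step 3 — invert S. det(S) = 2.25·0.6667 - (0)² = 1.5.
  S^{-1} = (1/det) · [[d, -b], [-b, a]] = [[0.4444, 0],
 [0, 1.5]].

Step 4 — quadratic form (x̄ - mu_0)^T · S^{-1} · (x̄ - mu_0):
  S^{-1} · (x̄ - mu_0) = (1, 7.5),
  (x̄ - mu_0)^T · [...] = (2.25)·(1) + (5)·(7.5) = 39.75.

Step 5 — scale by n: T² = 4 · 39.75 = 159.

T² ≈ 159


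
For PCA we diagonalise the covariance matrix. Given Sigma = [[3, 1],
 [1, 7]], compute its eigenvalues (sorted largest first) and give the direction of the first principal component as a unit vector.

Step 1 — characteristic polynomial of 2×2 Sigma:
  det(Sigma - λI) = λ² - trace · λ + det = 0.
  trace = 3 + 7 = 10, det = 3·7 - (1)² = 20.
Step 2 — discriminant:
  Δ = trace² - 4·det = 100 - 80 = 20.
Step 3 — eigenvalues:
  λ = (trace ± √Δ)/2 = (10 ± 4.4721)/2,
  λ_1 = 7.2361,  λ_2 = 2.7639.

Step 4 — unit eigenvector for λ_1: solve (Sigma - λ_1 I)v = 0. First row:
  (3 - 7.2361)·v_x + (1)·v_y = 0, i.e. (-4.2361)·v_x + (1)·v_y = 0,
  so v ∝ (b, λ_1 - a) = (1, 4.2361) = u.
  ||u|| = √((1)² + (4.2361)²) = √(18.9443) ≈ 4.3525,
  v_1 = u/||u|| ≈ (0.2298, 0.9732) (||v_1|| = 1).

λ_1 = 7.2361,  λ_2 = 2.7639;  v_1 ≈ (0.2298, 0.9732)


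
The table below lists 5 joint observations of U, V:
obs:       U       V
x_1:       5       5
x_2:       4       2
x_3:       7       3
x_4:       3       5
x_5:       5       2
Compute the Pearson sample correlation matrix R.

Step 1 — column means:
  mean(U) = (5 + 4 + 7 + 3 + 5) / 5 = 24/5 = 4.8
  mean(V) = (5 + 2 + 3 + 5 + 2) / 5 = 17/5 = 3.4

Step 2 — sample variances and covariances s[i,j] = (1/(n-1)) · Σ_k (x_{k,i} - mean_i) · (x_{k,j} - mean_j), with n-1 = 4:
  s[U,U] = ((0.2)·(0.2) + (-0.8)·(-0.8) + (2.2)·(2.2) + (-1.8)·(-1.8) + (0.2)·(0.2)) / 4 = 8.8/4 = 2.2
  s[U,V] = ((0.2)·(1.6) + (-0.8)·(-1.4) + (2.2)·(-0.4) + (-1.8)·(1.6) + (0.2)·(-1.4)) / 4 = -2.6/4 = -0.65
  s[V,V] = ((1.6)·(1.6) + (-1.4)·(-1.4) + (-0.4)·(-0.4) + (1.6)·(1.6) + (-1.4)·(-1.4)) / 4 = 9.2/4 = 2.3
  Sample standard deviations s_i = √(s[i,i]):
  s(U) = √(2.2) = 1.4832
  s(V) = √(2.3) = 1.5166

Step 3 — r_{ij} = s_{ij} / (s_i · s_j):
  r[U,U] = 1 (diagonal).
  r[U,V] = -0.65 / (1.4832 · 1.5166) = -0.65 / 2.2494 = -0.289
  r[V,V] = 1 (diagonal).

R is symmetric with unit diagonal. Assembling:

R = [[1, -0.289],
 [-0.289, 1]]


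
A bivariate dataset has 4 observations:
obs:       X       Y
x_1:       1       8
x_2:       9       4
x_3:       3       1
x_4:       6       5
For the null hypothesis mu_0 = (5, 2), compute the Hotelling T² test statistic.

Step 1 — sample mean vector:
  mean(X) = (1 + 9 + 3 + 6) / 4 = 19/4 = 4.75
  mean(Y) = (8 + 4 + 1 + 5) / 4 = 18/4 = 4.5
  x̄ = (4.75, 4.5),  deviation x̄ - mu_0 = (4.75, 4.5) - (5, 2) = (-0.25, 2.5).

Step 2 — sample covariance matrix, S[i,j] = (1/(n-1)) · Σ_k (x_{k,i} - mean_i) · (x_{k,j} - mean_j), divisor n-1 = 3:
  S[X,X] = ((-3.75)·(-3.75) + (4.25)·(4.25) + (-1.75)·(-1.75) + (1.25)·(1.25)) / 3 = 36.75/3 = 12.25
  S[X,Y] = ((-3.75)·(3.5) + (4.25)·(-0.5) + (-1.75)·(-3.5) + (1.25)·(0.5)) / 3 = -8.5/3 = -2.8333
  S[Y,Y] = ((3.5)·(3.5) + (-0.5)·(-0.5) + (-3.5)·(-3.5) + (0.5)·(0.5)) / 3 = 25/3 = 8.3333
  S = [[12.25, -2.8333],
 [-2.8333, 8.3333]].

Step 3 — invert S. det(S) = 12.25·8.3333 - (-2.8333)² = 94.0556.
  S^{-1} = (1/det) · [[d, -b], [-b, a]] = [[0.0886, 0.0301],
 [0.0301, 0.1302]].

Step 4 — quadratic form (x̄ - mu_0)^T · S^{-1} · (x̄ - mu_0):
  S^{-1} · (x̄ - mu_0) = (0.0532, 0.3181),
  (x̄ - mu_0)^T · [...] = (-0.25)·(0.0532) + (2.5)·(0.3181) = 0.7819.

Step 5 — scale by n: T² = 4 · 0.7819 = 3.1276.

T² ≈ 3.1276


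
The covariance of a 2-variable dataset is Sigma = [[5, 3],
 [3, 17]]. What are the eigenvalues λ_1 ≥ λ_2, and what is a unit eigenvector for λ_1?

Step 1 — characteristic polynomial of 2×2 Sigma:
  det(Sigma - λI) = λ² - trace · λ + det = 0.
  trace = 5 + 17 = 22, det = 5·17 - (3)² = 76.
Step 2 — discriminant:
  Δ = trace² - 4·det = 484 - 304 = 180.
Step 3 — eigenvalues:
  λ = (trace ± √Δ)/2 = (22 ± 13.4164)/2,
  λ_1 = 17.7082,  λ_2 = 4.2918.

Step 4 — unit eigenvector for λ_1: solve (Sigma - λ_1 I)v = 0. First row:
  (5 - 17.7082)·v_x + (3)·v_y = 0, i.e. (-12.7082)·v_x + (3)·v_y = 0,
  so v ∝ (b, λ_1 - a) = (3, 12.7082) = u.
  ||u|| = √((3)² + (12.7082)²) = √(170.4984) ≈ 13.0575,
  v_1 = u/||u|| ≈ (0.2298, 0.9732) (||v_1|| = 1).

λ_1 = 17.7082,  λ_2 = 4.2918;  v_1 ≈ (0.2298, 0.9732)


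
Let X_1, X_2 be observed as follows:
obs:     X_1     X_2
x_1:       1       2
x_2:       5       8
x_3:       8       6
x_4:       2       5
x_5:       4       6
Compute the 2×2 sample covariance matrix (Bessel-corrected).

Step 1 — column means:
  mean(X_1) = (1 + 5 + 8 + 2 + 4) / 5 = 20/5 = 4
  mean(X_2) = (2 + 8 + 6 + 5 + 6) / 5 = 27/5 = 5.4

Step 2 — sample covariance S[i,j] = (1/(n-1)) · Σ_k (x_{k,i} - mean_i) · (x_{k,j} - mean_j), with n-1 = 4.
  S[X_1,X_1] = ((-3)·(-3) + (1)·(1) + (4)·(4) + (-2)·(-2) + (0)·(0)) / 4 = 30/4 = 7.5
  S[X_1,X_2] = ((-3)·(-3.4) + (1)·(2.6) + (4)·(0.6) + (-2)·(-0.4) + (0)·(0.6)) / 4 = 16/4 = 4
  S[X_2,X_2] = ((-3.4)·(-3.4) + (2.6)·(2.6) + (0.6)·(0.6) + (-0.4)·(-0.4) + (0.6)·(0.6)) / 4 = 19.2/4 = 4.8

S is symmetric (S[j,i] = S[i,j]). Assembling:

S = [[7.5, 4],
 [4, 4.8]]


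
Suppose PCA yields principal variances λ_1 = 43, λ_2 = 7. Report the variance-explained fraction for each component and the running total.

Step 1 — total variance = trace(Sigma) = Σ λ_i = 43 + 7 = 50.

Step 2 — fraction explained by component i = λ_i / Σ λ:
  PC1: 43/50 = 0.86
  PC2: 7/50 = 0.14

Step 3 — cumulative fraction after k components = (λ_1 + ... + λ_k) / Σ λ:
  k = 1: 43/50 = 0.86
  k = 2: (43 + 7)/50 = 50/50 = 1

Summary (fraction, with percent):

explained: PC1 0.86 (86%), PC2 0.14 (14%);  cumulative: 0.86, 1


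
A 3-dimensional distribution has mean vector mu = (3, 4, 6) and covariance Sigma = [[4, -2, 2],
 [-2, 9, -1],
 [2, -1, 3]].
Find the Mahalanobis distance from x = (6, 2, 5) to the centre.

Step 1 — centre the observation: (x - mu) = (3, -2, -1).

Step 2 — invert Sigma (cofactor / det for 3×3, or solve directly):
  Sigma^{-1} = [[0.4062, 0.0625, -0.25],
 [0.0625, 0.125, 0],
 [-0.25, 0, 0.5]].

Step 3 — form the quadratic (x - mu)^T · Sigma^{-1} · (x - mu):
  Sigma^{-1} · (x - mu) = (1.3438, -0.0625, -1.25).
  (x - mu)^T · [Sigma^{-1} · (x - mu)] = (3)·(1.3438) + (-2)·(-0.0625) + (-1)·(-1.25) = 5.4062.

Step 4 — take square root: d = √(5.4062) ≈ 2.3251.

d(x, mu) = √(5.4062) ≈ 2.3251


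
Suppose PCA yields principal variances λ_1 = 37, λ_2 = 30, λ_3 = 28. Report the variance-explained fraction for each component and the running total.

Step 1 — total variance = trace(Sigma) = Σ λ_i = 37 + 30 + 28 = 95.

Step 2 — fraction explained by component i = λ_i / Σ λ:
  PC1: 37/95 = 0.3895
  PC2: 30/95 = 0.3158
  PC3: 28/95 = 0.2947

Step 3 — cumulative fraction after k components = (λ_1 + ... + λ_k) / Σ λ:
  k = 1: 37/95 = 0.3895
  k = 2: (37 + 30)/95 = 67/95 = 0.7053
  k = 3: (37 + 30 + 28)/95 = 95/95 = 1

Summary (fraction, with percent):

explained: PC1 0.3895 (38.95%), PC2 0.3158 (31.58%), PC3 0.2947 (29.47%);  cumulative: 0.3895, 0.7053, 1


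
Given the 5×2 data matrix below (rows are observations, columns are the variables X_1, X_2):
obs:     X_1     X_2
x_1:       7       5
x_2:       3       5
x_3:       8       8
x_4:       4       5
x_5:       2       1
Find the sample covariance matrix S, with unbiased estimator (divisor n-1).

Step 1 — column means:
  mean(X_1) = (7 + 3 + 8 + 4 + 2) / 5 = 24/5 = 4.8
  mean(X_2) = (5 + 5 + 8 + 5 + 1) / 5 = 24/5 = 4.8

Step 2 — sample covariance S[i,j] = (1/(n-1)) · Σ_k (x_{k,i} - mean_i) · (x_{k,j} - mean_j), with n-1 = 4.
  S[X_1,X_1] = ((2.2)·(2.2) + (-1.8)·(-1.8) + (3.2)·(3.2) + (-0.8)·(-0.8) + (-2.8)·(-2.8)) / 4 = 26.8/4 = 6.7
  S[X_1,X_2] = ((2.2)·(0.2) + (-1.8)·(0.2) + (3.2)·(3.2) + (-0.8)·(0.2) + (-2.8)·(-3.8)) / 4 = 20.8/4 = 5.2
  S[X_2,X_2] = ((0.2)·(0.2) + (0.2)·(0.2) + (3.2)·(3.2) + (0.2)·(0.2) + (-3.8)·(-3.8)) / 4 = 24.8/4 = 6.2

S is symmetric (S[j,i] = S[i,j]). Assembling:

S = [[6.7, 5.2],
 [5.2, 6.2]]


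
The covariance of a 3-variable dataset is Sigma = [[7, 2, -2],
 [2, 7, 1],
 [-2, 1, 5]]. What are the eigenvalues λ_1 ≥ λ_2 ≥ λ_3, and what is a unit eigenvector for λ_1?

Step 1 — characteristic polynomial p(λ) = det(λI - Sigma) = λ³ - tr·λ² + c_1·λ - det, where tr = trace, c_1 = sum of the principal 2×2 minors, det = det(Sigma):
  tr = 7 + 7 + 5 = 19,
  c_1 = (7·7 - (2)²) + (7·5 - (-2)²) + (7·5 - (1)²) = 45 + 31 + 34 = 110,
  det = 7·(7·5 - (1)²) - (2)·((2)·5 - (1)·(-2)) + (-2)·((2)·(1) - 7·(-2)) = 7·(34) - (2)·(12) + (-2)·(16) = 182.
  So p(λ) = λ³ - 19λ² + 110λ - 182.
Step 2 — look for an integer root (rational root theorem: any rational root is an integer divisor of 182). Testing λ = 7:
  p(7) = 343 - 931 + 770 - 182 = 0  ✓
  Dividing out (λ - 7): p(λ) = (λ - 7)(λ² - 12λ + 26).
Step 3 — remaining eigenvalues from the quadratic λ² - 12λ + 26 = 0:
  Δ = 12² - 4·26 = 144 - 104 = 40,  λ = (12 ± √40)/2 = (12 ± 6.3246)/2 ≈ 9.1623 or 2.8377.
  Sorted: λ_1 = 9.1623,  λ_2 = 7,  λ_3 = 2.8377  (check: sum = 19 = tr ✓).

Step 4 — unit eigenvector for λ_1 ≈ 9.1623: v spans the null space of (Sigma - λ_1 I), whose rows are
  r_1 = (-2.1623, 2, -2),  r_2 = (2, -2.1623, 1),  r_3 = (-2, 1, -4.1623).
  v is orthogonal to every row, so take v ∝ r_1 × r_2 = ((2)·(1) - (-2)·(-2.1623), (-2)·(2) - (-2.1623)·(1), (-2.1623)·(-2.1623) - (2)·(2)) ≈ (-2.3246, -1.8377, 0.6754).
  Rescale (multiply by -1 so the first nonzero entry is positive): u = (2.3246, 1.8377, -0.6754).
  ||u|| = √((2.3246)² + (1.8377)² + (-0.6754)²) = √(9.237) ≈ 3.0392,  v_1 = u/||u|| ≈ (0.7648, 0.6047, -0.2222) (||v_1|| = 1).

λ_1 = 9.1623,  λ_2 = 7,  λ_3 = 2.8377;  v_1 ≈ (0.7648, 0.6047, -0.2222)


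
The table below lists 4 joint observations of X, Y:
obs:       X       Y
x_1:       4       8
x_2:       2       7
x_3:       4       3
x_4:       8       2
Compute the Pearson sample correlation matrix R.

Step 1 — column means:
  mean(X) = (4 + 2 + 4 + 8) / 4 = 18/4 = 4.5
  mean(Y) = (8 + 7 + 3 + 2) / 4 = 20/4 = 5

Step 2 — sample variances and covariances s[i,j] = (1/(n-1)) · Σ_k (x_{k,i} - mean_i) · (x_{k,j} - mean_j), with n-1 = 3:
  s[X,X] = ((-0.5)·(-0.5) + (-2.5)·(-2.5) + (-0.5)·(-0.5) + (3.5)·(3.5)) / 3 = 19/3 = 6.3333
  s[X,Y] = ((-0.5)·(3) + (-2.5)·(2) + (-0.5)·(-2) + (3.5)·(-3)) / 3 = -16/3 = -5.3333
  s[Y,Y] = ((3)·(3) + (2)·(2) + (-2)·(-2) + (-3)·(-3)) / 3 = 26/3 = 8.6667
  Sample standard deviations s_i = √(s[i,i]):
  s(X) = √(6.3333) = 2.5166
  s(Y) = √(8.6667) = 2.9439

Step 3 — r_{ij} = s_{ij} / (s_i · s_j):
  r[X,X] = 1 (diagonal).
  r[X,Y] = -5.3333 / (2.5166 · 2.9439) = -5.3333 / 7.4087 = -0.7199
  r[Y,Y] = 1 (diagonal).

R is symmetric with unit diagonal. Assembling:

R = [[1, -0.7199],
 [-0.7199, 1]]


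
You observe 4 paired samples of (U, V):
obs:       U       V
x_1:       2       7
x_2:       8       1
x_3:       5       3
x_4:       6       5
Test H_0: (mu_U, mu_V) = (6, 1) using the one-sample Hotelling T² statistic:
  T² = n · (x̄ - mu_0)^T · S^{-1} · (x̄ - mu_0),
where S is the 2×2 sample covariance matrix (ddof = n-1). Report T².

Step 1 — sample mean vector:
  mean(U) = (2 + 8 + 5 + 6) / 4 = 21/4 = 5.25
  mean(V) = (7 + 1 + 3 + 5) / 4 = 16/4 = 4
  x̄ = (5.25, 4),  deviation x̄ - mu_0 = (5.25, 4) - (6, 1) = (-0.75, 3).

Step 2 — sample covariance matrix, S[i,j] = (1/(n-1)) · Σ_k (x_{k,i} - mean_i) · (x_{k,j} - mean_j), divisor n-1 = 3:
  S[U,U] = ((-3.25)·(-3.25) + (2.75)·(2.75) + (-0.25)·(-0.25) + (0.75)·(0.75)) / 3 = 18.75/3 = 6.25
  S[U,V] = ((-3.25)·(3) + (2.75)·(-3) + (-0.25)·(-1) + (0.75)·(1)) / 3 = -17/3 = -5.6667
  S[V,V] = ((3)·(3) + (-3)·(-3) + (-1)·(-1) + (1)·(1)) / 3 = 20/3 = 6.6667
  S = [[6.25, -5.6667],
 [-5.6667, 6.6667]].

Step 3 — invert S. det(S) = 6.25·6.6667 - (-5.6667)² = 9.5556.
  S^{-1} = (1/det) · [[d, -b], [-b, a]] = [[0.6977, 0.593],
 [0.593, 0.6541]].

Step 4 — quadratic form (x̄ - mu_0)^T · S^{-1} · (x̄ - mu_0):
  S^{-1} · (x̄ - mu_0) = (1.2558, 1.5174),
  (x̄ - mu_0)^T · [...] = (-0.75)·(1.2558) + (3)·(1.5174) = 3.6105.

Step 5 — scale by n: T² = 4 · 3.6105 = 14.4419.

T² ≈ 14.4419


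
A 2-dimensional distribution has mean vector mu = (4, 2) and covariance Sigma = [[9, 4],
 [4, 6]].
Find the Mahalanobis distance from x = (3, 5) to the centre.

Step 1 — centre the observation: (x - mu) = (-1, 3).

Step 2 — invert Sigma. det(Sigma) = 9·6 - (4)² = 38.
  Sigma^{-1} = (1/det) · [[d, -b], [-b, a]] = [[0.1579, -0.1053],
 [-0.1053, 0.2368]].

Step 3 — form the quadratic (x - mu)^T · Sigma^{-1} · (x - mu):
  Sigma^{-1} · (x - mu) = (-0.4737, 0.8158).
  (x - mu)^T · [Sigma^{-1} · (x - mu)] = (-1)·(-0.4737) + (3)·(0.8158) = 2.9211.

Step 4 — take square root: d = √(2.9211) ≈ 1.7091.

d(x, mu) = √(2.9211) ≈ 1.7091


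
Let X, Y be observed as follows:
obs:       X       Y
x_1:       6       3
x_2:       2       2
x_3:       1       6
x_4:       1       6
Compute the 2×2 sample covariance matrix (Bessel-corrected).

Step 1 — column means:
  mean(X) = (6 + 2 + 1 + 1) / 4 = 10/4 = 2.5
  mean(Y) = (3 + 2 + 6 + 6) / 4 = 17/4 = 4.25

Step 2 — sample covariance S[i,j] = (1/(n-1)) · Σ_k (x_{k,i} - mean_i) · (x_{k,j} - mean_j), with n-1 = 3.
  S[X,X] = ((3.5)·(3.5) + (-0.5)·(-0.5) + (-1.5)·(-1.5) + (-1.5)·(-1.5)) / 3 = 17/3 = 5.6667
  S[X,Y] = ((3.5)·(-1.25) + (-0.5)·(-2.25) + (-1.5)·(1.75) + (-1.5)·(1.75)) / 3 = -8.5/3 = -2.8333
  S[Y,Y] = ((-1.25)·(-1.25) + (-2.25)·(-2.25) + (1.75)·(1.75) + (1.75)·(1.75)) / 3 = 12.75/3 = 4.25

S is symmetric (S[j,i] = S[i,j]). Assembling:

S = [[5.6667, -2.8333],
 [-2.8333, 4.25]]


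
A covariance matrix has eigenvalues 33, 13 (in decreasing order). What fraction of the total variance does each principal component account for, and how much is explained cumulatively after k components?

Step 1 — total variance = trace(Sigma) = Σ λ_i = 33 + 13 = 46.

Step 2 — fraction explained by component i = λ_i / Σ λ:
  PC1: 33/46 = 0.7174
  PC2: 13/46 = 0.2826

Step 3 — cumulative fraction after k components = (λ_1 + ... + λ_k) / Σ λ:
  k = 1: 33/46 = 0.7174
  k = 2: (33 + 13)/46 = 46/46 = 1

Summary (fraction, with percent):

explained: PC1 0.7174 (71.74%), PC2 0.2826 (28.26%);  cumulative: 0.7174, 1


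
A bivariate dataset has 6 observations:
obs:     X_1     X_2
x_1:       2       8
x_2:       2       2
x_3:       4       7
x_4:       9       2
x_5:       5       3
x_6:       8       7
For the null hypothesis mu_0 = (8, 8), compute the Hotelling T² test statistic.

Step 1 — sample mean vector:
  mean(X_1) = (2 + 2 + 4 + 9 + 5 + 8) / 6 = 30/6 = 5
  mean(X_2) = (8 + 2 + 7 + 2 + 3 + 7) / 6 = 29/6 = 4.8333
  x̄ = (5, 4.8333),  deviation x̄ - mu_0 = (5, 4.8333) - (8, 8) = (-3, -3.1667).

Step 2 — sample covariance matrix, S[i,j] = (1/(n-1)) · Σ_k (x_{k,i} - mean_i) · (x_{k,j} - mean_j), divisor n-1 = 5:
  S[X_1,X_1] = ((-3)·(-3) + (-3)·(-3) + (-1)·(-1) + (4)·(4) + (0)·(0) + (3)·(3)) / 5 = 44/5 = 8.8
  S[X_1,X_2] = ((-3)·(3.1667) + (-3)·(-2.8333) + (-1)·(2.1667) + (4)·(-2.8333) + (0)·(-1.8333) + (3)·(2.1667)) / 5 = -8/5 = -1.6
  S[X_2,X_2] = ((3.1667)·(3.1667) + (-2.8333)·(-2.8333) + (2.1667)·(2.1667) + (-2.8333)·(-2.8333) + (-1.8333)·(-1.8333) + (2.1667)·(2.1667)) / 5 = 38.8333/5 = 7.7667
  S = [[8.8, -1.6],
 [-1.6, 7.7667]].

Step 3 — invert S. det(S) = 8.8·7.7667 - (-1.6)² = 65.7867.
  S^{-1} = (1/det) · [[d, -b], [-b, a]] = [[0.1181, 0.0243],
 [0.0243, 0.1338]].

Step 4 — quadratic form (x̄ - mu_0)^T · S^{-1} · (x̄ - mu_0):
  S^{-1} · (x̄ - mu_0) = (-0.4312, -0.4966),
  (x̄ - mu_0)^T · [...] = (-3)·(-0.4312) + (-3.1667)·(-0.4966) = 2.866.

Step 5 — scale by n: T² = 6 · 2.866 = 17.196.

T² ≈ 17.196


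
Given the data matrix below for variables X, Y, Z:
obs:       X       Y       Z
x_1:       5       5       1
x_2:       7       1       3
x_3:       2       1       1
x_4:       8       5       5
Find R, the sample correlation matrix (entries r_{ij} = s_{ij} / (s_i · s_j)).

Step 1 — column means:
  mean(X) = (5 + 7 + 2 + 8) / 4 = 22/4 = 5.5
  mean(Y) = (5 + 1 + 1 + 5) / 4 = 12/4 = 3
  mean(Z) = (1 + 3 + 1 + 5) / 4 = 10/4 = 2.5

Step 2 — sample variances and covariances s[i,j] = (1/(n-1)) · Σ_k (x_{k,i} - mean_i) · (x_{k,j} - mean_j), with n-1 = 3:
  s[X,X] = ((-0.5)·(-0.5) + (1.5)·(1.5) + (-3.5)·(-3.5) + (2.5)·(2.5)) / 3 = 21/3 = 7
  s[X,Y] = ((-0.5)·(2) + (1.5)·(-2) + (-3.5)·(-2) + (2.5)·(2)) / 3 = 8/3 = 2.6667
  s[X,Z] = ((-0.5)·(-1.5) + (1.5)·(0.5) + (-3.5)·(-1.5) + (2.5)·(2.5)) / 3 = 13/3 = 4.3333
  s[Y,Y] = ((2)·(2) + (-2)·(-2) + (-2)·(-2) + (2)·(2)) / 3 = 16/3 = 5.3333
  s[Y,Z] = ((2)·(-1.5) + (-2)·(0.5) + (-2)·(-1.5) + (2)·(2.5)) / 3 = 4/3 = 1.3333
  s[Z,Z] = ((-1.5)·(-1.5) + (0.5)·(0.5) + (-1.5)·(-1.5) + (2.5)·(2.5)) / 3 = 11/3 = 3.6667
  Sample standard deviations s_i = √(s[i,i]):
  s(X) = √(7) = 2.6458
  s(Y) = √(5.3333) = 2.3094
  s(Z) = √(3.6667) = 1.9149

Step 3 — r_{ij} = s_{ij} / (s_i · s_j):
  r[X,X] = 1 (diagonal).
  r[X,Y] = 2.6667 / (2.6458 · 2.3094) = 2.6667 / 6.1101 = 0.4364
  r[X,Z] = 4.3333 / (2.6458 · 1.9149) = 4.3333 / 5.0662 = 0.8553
  r[Y,Y] = 1 (diagonal).
  r[Y,Z] = 1.3333 / (2.3094 · 1.9149) = 1.3333 / 4.4222 = 0.3015
  r[Z,Z] = 1 (diagonal).

R is symmetric with unit diagonal. Assembling:

R = [[1, 0.4364, 0.8553],
 [0.4364, 1, 0.3015],
 [0.8553, 0.3015, 1]]


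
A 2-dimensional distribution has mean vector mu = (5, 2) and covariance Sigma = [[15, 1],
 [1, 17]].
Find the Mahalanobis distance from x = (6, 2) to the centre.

Step 1 — centre the observation: (x - mu) = (1, 0).

Step 2 — invert Sigma. det(Sigma) = 15·17 - (1)² = 254.
  Sigma^{-1} = (1/det) · [[d, -b], [-b, a]] = [[0.0669, -0.0039],
 [-0.0039, 0.0591]].

Step 3 — form the quadratic (x - mu)^T · Sigma^{-1} · (x - mu):
  Sigma^{-1} · (x - mu) = (0.0669, -0.0039).
  (x - mu)^T · [Sigma^{-1} · (x - mu)] = (1)·(0.0669) + (0)·(-0.0039) = 0.0669.

Step 4 — take square root: d = √(0.0669) ≈ 0.2587.

d(x, mu) = √(0.0669) ≈ 0.2587


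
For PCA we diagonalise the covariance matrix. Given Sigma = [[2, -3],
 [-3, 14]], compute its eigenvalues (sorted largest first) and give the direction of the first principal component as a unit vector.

Step 1 — characteristic polynomial of 2×2 Sigma:
  det(Sigma - λI) = λ² - trace · λ + det = 0.
  trace = 2 + 14 = 16, det = 2·14 - (-3)² = 19.
Step 2 — discriminant:
  Δ = trace² - 4·det = 256 - 76 = 180.
Step 3 — eigenvalues:
  λ = (trace ± √Δ)/2 = (16 ± 13.4164)/2,
  λ_1 = 14.7082,  λ_2 = 1.2918.

Step 4 — unit eigenvector for λ_1: solve (Sigma - λ_1 I)v = 0. First row:
  (2 - 14.7082)·v_x + (-3)·v_y = 0, i.e. (-12.7082)·v_x + (-3)·v_y = 0,
  so v ∝ (b, λ_1 - a) = (-3, 12.7082); multiply by -1 so the first entry is positive: u = (3, -12.7082).
  ||u|| = √((3)² + (-12.7082)²) = √(170.4984) ≈ 13.0575,
  v_1 = u/||u|| ≈ (0.2298, -0.9732) (||v_1|| = 1).

λ_1 = 14.7082,  λ_2 = 1.2918;  v_1 ≈ (0.2298, -0.9732)


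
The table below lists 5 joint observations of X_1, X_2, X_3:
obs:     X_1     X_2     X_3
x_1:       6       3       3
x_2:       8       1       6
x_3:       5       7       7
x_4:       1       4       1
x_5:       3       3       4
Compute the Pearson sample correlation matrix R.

Step 1 — column means:
  mean(X_1) = (6 + 8 + 5 + 1 + 3) / 5 = 23/5 = 4.6
  mean(X_2) = (3 + 1 + 7 + 4 + 3) / 5 = 18/5 = 3.6
  mean(X_3) = (3 + 6 + 7 + 1 + 4) / 5 = 21/5 = 4.2

Step 2 — sample variances and covariances s[i,j] = (1/(n-1)) · Σ_k (x_{k,i} - mean_i) · (x_{k,j} - mean_j), with n-1 = 4:
  s[X_1,X_1] = ((1.4)·(1.4) + (3.4)·(3.4) + (0.4)·(0.4) + (-3.6)·(-3.6) + (-1.6)·(-1.6)) / 4 = 29.2/4 = 7.3
  s[X_1,X_2] = ((1.4)·(-0.6) + (3.4)·(-2.6) + (0.4)·(3.4) + (-3.6)·(0.4) + (-1.6)·(-0.6)) / 4 = -8.8/4 = -2.2
  s[X_1,X_3] = ((1.4)·(-1.2) + (3.4)·(1.8) + (0.4)·(2.8) + (-3.6)·(-3.2) + (-1.6)·(-0.2)) / 4 = 17.4/4 = 4.35
  s[X_2,X_2] = ((-0.6)·(-0.6) + (-2.6)·(-2.6) + (3.4)·(3.4) + (0.4)·(0.4) + (-0.6)·(-0.6)) / 4 = 19.2/4 = 4.8
  s[X_2,X_3] = ((-0.6)·(-1.2) + (-2.6)·(1.8) + (3.4)·(2.8) + (0.4)·(-3.2) + (-0.6)·(-0.2)) / 4 = 4.4/4 = 1.1
  s[X_3,X_3] = ((-1.2)·(-1.2) + (1.8)·(1.8) + (2.8)·(2.8) + (-3.2)·(-3.2) + (-0.2)·(-0.2)) / 4 = 22.8/4 = 5.7
  Sample standard deviations s_i = √(s[i,i]):
  s(X_1) = √(7.3) = 2.7019
  s(X_2) = √(4.8) = 2.1909
  s(X_3) = √(5.7) = 2.3875

Step 3 — r_{ij} = s_{ij} / (s_i · s_j):
  r[X_1,X_1] = 1 (diagonal).
  r[X_1,X_2] = -2.2 / (2.7019 · 2.1909) = -2.2 / 5.9195 = -0.3717
  r[X_1,X_3] = 4.35 / (2.7019 · 2.3875) = 4.35 / 6.4506 = 0.6744
  r[X_2,X_2] = 1 (diagonal).
  r[X_2,X_3] = 1.1 / (2.1909 · 2.3875) = 1.1 / 5.2307 = 0.2103
  r[X_3,X_3] = 1 (diagonal).

R is symmetric with unit diagonal. Assembling:

R = [[1, -0.3717, 0.6744],
 [-0.3717, 1, 0.2103],
 [0.6744, 0.2103, 1]]


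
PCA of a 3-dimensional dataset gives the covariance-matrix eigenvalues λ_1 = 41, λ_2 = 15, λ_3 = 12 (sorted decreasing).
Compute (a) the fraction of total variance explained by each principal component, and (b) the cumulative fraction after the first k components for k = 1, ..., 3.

Step 1 — total variance = trace(Sigma) = Σ λ_i = 41 + 15 + 12 = 68.

Step 2 — fraction explained by component i = λ_i / Σ λ:
  PC1: 41/68 = 0.6029
  PC2: 15/68 = 0.2206
  PC3: 12/68 = 0.1765

Step 3 — cumulative fraction after k components = (λ_1 + ... + λ_k) / Σ λ:
  k = 1: 41/68 = 0.6029
  k = 2: (41 + 15)/68 = 56/68 = 0.8235
  k = 3: (41 + 15 + 12)/68 = 68/68 = 1

Summary (fraction, with percent):

explained: PC1 0.6029 (60.29%), PC2 0.2206 (22.06%), PC3 0.1765 (17.65%);  cumulative: 0.6029, 0.8235, 1


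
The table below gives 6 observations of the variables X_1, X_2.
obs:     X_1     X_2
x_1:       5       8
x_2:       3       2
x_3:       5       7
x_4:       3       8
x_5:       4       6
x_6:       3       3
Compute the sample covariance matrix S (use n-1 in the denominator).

Step 1 — column means:
  mean(X_1) = (5 + 3 + 5 + 3 + 4 + 3) / 6 = 23/6 = 3.8333
  mean(X_2) = (8 + 2 + 7 + 8 + 6 + 3) / 6 = 34/6 = 5.6667

Step 2 — sample covariance S[i,j] = (1/(n-1)) · Σ_k (x_{k,i} - mean_i) · (x_{k,j} - mean_j), with n-1 = 5.
  S[X_1,X_1] = ((1.1667)·(1.1667) + (-0.8333)·(-0.8333) + (1.1667)·(1.1667) + (-0.8333)·(-0.8333) + (0.1667)·(0.1667) + (-0.8333)·(-0.8333)) / 5 = 4.8333/5 = 0.9667
  S[X_1,X_2] = ((1.1667)·(2.3333) + (-0.8333)·(-3.6667) + (1.1667)·(1.3333) + (-0.8333)·(2.3333) + (0.1667)·(0.3333) + (-0.8333)·(-2.6667)) / 5 = 7.6667/5 = 1.5333
  S[X_2,X_2] = ((2.3333)·(2.3333) + (-3.6667)·(-3.6667) + (1.3333)·(1.3333) + (2.3333)·(2.3333) + (0.3333)·(0.3333) + (-2.6667)·(-2.6667)) / 5 = 33.3333/5 = 6.6667

S is symmetric (S[j,i] = S[i,j]). Assembling:

S = [[0.9667, 1.5333],
 [1.5333, 6.6667]]


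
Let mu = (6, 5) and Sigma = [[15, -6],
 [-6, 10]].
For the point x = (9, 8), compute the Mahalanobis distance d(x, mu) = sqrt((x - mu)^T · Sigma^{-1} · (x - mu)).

Step 1 — centre the observation: (x - mu) = (3, 3).

Step 2 — invert Sigma. det(Sigma) = 15·10 - (-6)² = 114.
  Sigma^{-1} = (1/det) · [[d, -b], [-b, a]] = [[0.0877, 0.0526],
 [0.0526, 0.1316]].

Step 3 — form the quadratic (x - mu)^T · Sigma^{-1} · (x - mu):
  Sigma^{-1} · (x - mu) = (0.4211, 0.5526).
  (x - mu)^T · [Sigma^{-1} · (x - mu)] = (3)·(0.4211) + (3)·(0.5526) = 2.9211.

Step 4 — take square root: d = √(2.9211) ≈ 1.7091.

d(x, mu) = √(2.9211) ≈ 1.7091


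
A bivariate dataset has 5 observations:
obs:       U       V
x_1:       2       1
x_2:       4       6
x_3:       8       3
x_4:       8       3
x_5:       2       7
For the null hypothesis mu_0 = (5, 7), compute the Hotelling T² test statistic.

Step 1 — sample mean vector:
  mean(U) = (2 + 4 + 8 + 8 + 2) / 5 = 24/5 = 4.8
  mean(V) = (1 + 6 + 3 + 3 + 7) / 5 = 20/5 = 4
  x̄ = (4.8, 4),  deviation x̄ - mu_0 = (4.8, 4) - (5, 7) = (-0.2, -3).

Step 2 — sample covariance matrix, S[i,j] = (1/(n-1)) · Σ_k (x_{k,i} - mean_i) · (x_{k,j} - mean_j), divisor n-1 = 4:
  S[U,U] = ((-2.8)·(-2.8) + (-0.8)·(-0.8) + (3.2)·(3.2) + (3.2)·(3.2) + (-2.8)·(-2.8)) / 4 = 36.8/4 = 9.2
  S[U,V] = ((-2.8)·(-3) + (-0.8)·(2) + (3.2)·(-1) + (3.2)·(-1) + (-2.8)·(3)) / 4 = -8/4 = -2
  S[V,V] = ((-3)·(-3) + (2)·(2) + (-1)·(-1) + (-1)·(-1) + (3)·(3)) / 4 = 24/4 = 6
  S = [[9.2, -2],
 [-2, 6]].

Step 3 — invert S. det(S) = 9.2·6 - (-2)² = 51.2.
  S^{-1} = (1/det) · [[d, -b], [-b, a]] = [[0.1172, 0.0391],
 [0.0391, 0.1797]].

Step 4 — quadratic form (x̄ - mu_0)^T · S^{-1} · (x̄ - mu_0):
  S^{-1} · (x̄ - mu_0) = (-0.1406, -0.5469),
  (x̄ - mu_0)^T · [...] = (-0.2)·(-0.1406) + (-3)·(-0.5469) = 1.6687.

Step 5 — scale by n: T² = 5 · 1.6687 = 8.3438.

T² ≈ 8.3438


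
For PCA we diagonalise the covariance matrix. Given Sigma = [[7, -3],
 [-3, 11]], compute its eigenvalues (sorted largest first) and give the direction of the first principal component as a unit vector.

Step 1 — characteristic polynomial of 2×2 Sigma:
  det(Sigma - λI) = λ² - trace · λ + det = 0.
  trace = 7 + 11 = 18, det = 7·11 - (-3)² = 68.
Step 2 — discriminant:
  Δ = trace² - 4·det = 324 - 272 = 52.
Step 3 — eigenvalues:
  λ = (trace ± √Δ)/2 = (18 ± 7.2111)/2,
  λ_1 = 12.6056,  λ_2 = 5.3944.

Step 4 — unit eigenvector for λ_1: solve (Sigma - λ_1 I)v = 0. First row:
  (7 - 12.6056)·v_x + (-3)·v_y = 0, i.e. (-5.6056)·v_x + (-3)·v_y = 0,
  so v ∝ (b, λ_1 - a) = (-3, 5.6056); multiply by -1 so the first entry is positive: u = (3, -5.6056).
  ||u|| = √((3)² + (-5.6056)²) = √(40.4222) ≈ 6.3578,
  v_1 = u/||u|| ≈ (0.4719, -0.8817) (||v_1|| = 1).

λ_1 = 12.6056,  λ_2 = 5.3944;  v_1 ≈ (0.4719, -0.8817)


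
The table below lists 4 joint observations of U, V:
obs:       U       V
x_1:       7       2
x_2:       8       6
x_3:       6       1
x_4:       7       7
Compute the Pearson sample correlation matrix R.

Step 1 — column means:
  mean(U) = (7 + 8 + 6 + 7) / 4 = 28/4 = 7
  mean(V) = (2 + 6 + 1 + 7) / 4 = 16/4 = 4

Step 2 — sample variances and covariances s[i,j] = (1/(n-1)) · Σ_k (x_{k,i} - mean_i) · (x_{k,j} - mean_j), with n-1 = 3:
  s[U,U] = ((0)·(0) + (1)·(1) + (-1)·(-1) + (0)·(0)) / 3 = 2/3 = 0.6667
  s[U,V] = ((0)·(-2) + (1)·(2) + (-1)·(-3) + (0)·(3)) / 3 = 5/3 = 1.6667
  s[V,V] = ((-2)·(-2) + (2)·(2) + (-3)·(-3) + (3)·(3)) / 3 = 26/3 = 8.6667
  Sample standard deviations s_i = √(s[i,i]):
  s(U) = √(0.6667) = 0.8165
  s(V) = √(8.6667) = 2.9439

Step 3 — r_{ij} = s_{ij} / (s_i · s_j):
  r[U,U] = 1 (diagonal).
  r[U,V] = 1.6667 / (0.8165 · 2.9439) = 1.6667 / 2.4037 = 0.6934
  r[V,V] = 1 (diagonal).

R is symmetric with unit diagonal. Assembling:

R = [[1, 0.6934],
 [0.6934, 1]]


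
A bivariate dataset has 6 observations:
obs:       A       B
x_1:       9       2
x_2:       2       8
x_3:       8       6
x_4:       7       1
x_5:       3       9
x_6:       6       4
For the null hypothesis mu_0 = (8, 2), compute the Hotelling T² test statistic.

Step 1 — sample mean vector:
  mean(A) = (9 + 2 + 8 + 7 + 3 + 6) / 6 = 35/6 = 5.8333
  mean(B) = (2 + 8 + 6 + 1 + 9 + 4) / 6 = 30/6 = 5
  x̄ = (5.8333, 5),  deviation x̄ - mu_0 = (5.8333, 5) - (8, 2) = (-2.1667, 3).

Step 2 — sample covariance matrix, S[i,j] = (1/(n-1)) · Σ_k (x_{k,i} - mean_i) · (x_{k,j} - mean_j), divisor n-1 = 5:
  S[A,A] = ((3.1667)·(3.1667) + (-3.8333)·(-3.8333) + (2.1667)·(2.1667) + (1.1667)·(1.1667) + (-2.8333)·(-2.8333) + (0.1667)·(0.1667)) / 5 = 38.8333/5 = 7.7667
  S[A,B] = ((3.1667)·(-3) + (-3.8333)·(3) + (2.1667)·(1) + (1.1667)·(-4) + (-2.8333)·(4) + (0.1667)·(-1)) / 5 = -35/5 = -7
  S[B,B] = ((-3)·(-3) + (3)·(3) + (1)·(1) + (-4)·(-4) + (4)·(4) + (-1)·(-1)) / 5 = 52/5 = 10.4
  S = [[7.7667, -7],
 [-7, 10.4]].

Step 3 — invert S. det(S) = 7.7667·10.4 - (-7)² = 31.7733.
  S^{-1} = (1/det) · [[d, -b], [-b, a]] = [[0.3273, 0.2203],
 [0.2203, 0.2444]].

Step 4 — quadratic form (x̄ - mu_0)^T · S^{-1} · (x̄ - mu_0):
  S^{-1} · (x̄ - mu_0) = (-0.0483, 0.256),
  (x̄ - mu_0)^T · [...] = (-2.1667)·(-0.0483) + (3)·(0.256) = 0.8725.

Step 5 — scale by n: T² = 6 · 0.8725 = 5.235.

T² ≈ 5.235


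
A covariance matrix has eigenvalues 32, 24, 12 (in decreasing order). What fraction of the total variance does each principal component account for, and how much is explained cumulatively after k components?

Step 1 — total variance = trace(Sigma) = Σ λ_i = 32 + 24 + 12 = 68.

Step 2 — fraction explained by component i = λ_i / Σ λ:
  PC1: 32/68 = 0.4706
  PC2: 24/68 = 0.3529
  PC3: 12/68 = 0.1765

Step 3 — cumulative fraction after k components = (λ_1 + ... + λ_k) / Σ λ:
  k = 1: 32/68 = 0.4706
  k = 2: (32 + 24)/68 = 56/68 = 0.8235
  k = 3: (32 + 24 + 12)/68 = 68/68 = 1

Summary (fraction, with percent):

explained: PC1 0.4706 (47.06%), PC2 0.3529 (35.29%), PC3 0.1765 (17.65%);  cumulative: 0.4706, 0.8235, 1


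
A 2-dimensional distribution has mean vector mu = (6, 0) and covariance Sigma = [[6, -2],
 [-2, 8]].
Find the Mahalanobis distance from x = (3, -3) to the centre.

Step 1 — centre the observation: (x - mu) = (-3, -3).

Step 2 — invert Sigma. det(Sigma) = 6·8 - (-2)² = 44.
  Sigma^{-1} = (1/det) · [[d, -b], [-b, a]] = [[0.1818, 0.0455],
 [0.0455, 0.1364]].

Step 3 — form the quadratic (x - mu)^T · Sigma^{-1} · (x - mu):
  Sigma^{-1} · (x - mu) = (-0.6818, -0.5455).
  (x - mu)^T · [Sigma^{-1} · (x - mu)] = (-3)·(-0.6818) + (-3)·(-0.5455) = 3.6818.

Step 4 — take square root: d = √(3.6818) ≈ 1.9188.

d(x, mu) = √(3.6818) ≈ 1.9188


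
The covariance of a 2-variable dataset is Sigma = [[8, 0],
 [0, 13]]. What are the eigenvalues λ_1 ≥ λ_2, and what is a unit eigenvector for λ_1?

Step 1 — characteristic polynomial of 2×2 Sigma:
  det(Sigma - λI) = λ² - trace · λ + det = 0.
  trace = 8 + 13 = 21, det = 8·13 - (0)² = 104.
Step 2 — discriminant:
  Δ = trace² - 4·det = 441 - 416 = 25.
Step 3 — eigenvalues:
  λ = (trace ± √Δ)/2 = (21 ± 5)/2,
  λ_1 = 13,  λ_2 = 8.

Step 4 — unit eigenvector for λ_1: Sigma is diagonal, so its eigenvectors are the coordinate axes. λ_1 = 13 is the diagonal entry on the second coordinate axis, hence
  v_1 = (0, 1) (||v_1|| = 1).

λ_1 = 13,  λ_2 = 8;  v_1 ≈ (0, 1)


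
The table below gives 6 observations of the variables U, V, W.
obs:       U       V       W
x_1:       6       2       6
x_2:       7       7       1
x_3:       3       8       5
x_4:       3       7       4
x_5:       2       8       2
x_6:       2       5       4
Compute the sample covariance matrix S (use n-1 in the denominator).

Step 1 — column means:
  mean(U) = (6 + 7 + 3 + 3 + 2 + 2) / 6 = 23/6 = 3.8333
  mean(V) = (2 + 7 + 8 + 7 + 8 + 5) / 6 = 37/6 = 6.1667
  mean(W) = (6 + 1 + 5 + 4 + 2 + 4) / 6 = 22/6 = 3.6667

Step 2 — sample covariance S[i,j] = (1/(n-1)) · Σ_k (x_{k,i} - mean_i) · (x_{k,j} - mean_j), with n-1 = 5.
  S[U,U] = ((2.1667)·(2.1667) + (3.1667)·(3.1667) + (-0.8333)·(-0.8333) + (-0.8333)·(-0.8333) + (-1.8333)·(-1.8333) + (-1.8333)·(-1.8333)) / 5 = 22.8333/5 = 4.5667
  S[U,V] = ((2.1667)·(-4.1667) + (3.1667)·(0.8333) + (-0.8333)·(1.8333) + (-0.8333)·(0.8333) + (-1.8333)·(1.8333) + (-1.8333)·(-1.1667)) / 5 = -9.8333/5 = -1.9667
  S[U,W] = ((2.1667)·(2.3333) + (3.1667)·(-2.6667) + (-0.8333)·(1.3333) + (-0.8333)·(0.3333) + (-1.8333)·(-1.6667) + (-1.8333)·(0.3333)) / 5 = -2.3333/5 = -0.4667
  S[V,V] = ((-4.1667)·(-4.1667) + (0.8333)·(0.8333) + (1.8333)·(1.8333) + (0.8333)·(0.8333) + (1.8333)·(1.8333) + (-1.1667)·(-1.1667)) / 5 = 26.8333/5 = 5.3667
  S[V,W] = ((-4.1667)·(2.3333) + (0.8333)·(-2.6667) + (1.8333)·(1.3333) + (0.8333)·(0.3333) + (1.8333)·(-1.6667) + (-1.1667)·(0.3333)) / 5 = -12.6667/5 = -2.5333
  S[W,W] = ((2.3333)·(2.3333) + (-2.6667)·(-2.6667) + (1.3333)·(1.3333) + (0.3333)·(0.3333) + (-1.6667)·(-1.6667) + (0.3333)·(0.3333)) / 5 = 17.3333/5 = 3.4667

S is symmetric (S[j,i] = S[i,j]). Assembling:

S = [[4.5667, -1.9667, -0.4667],
 [-1.9667, 5.3667, -2.5333],
 [-0.4667, -2.5333, 3.4667]]


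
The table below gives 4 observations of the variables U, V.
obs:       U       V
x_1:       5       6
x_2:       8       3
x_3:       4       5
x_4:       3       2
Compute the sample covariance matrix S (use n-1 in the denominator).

Step 1 — column means:
  mean(U) = (5 + 8 + 4 + 3) / 4 = 20/4 = 5
  mean(V) = (6 + 3 + 5 + 2) / 4 = 16/4 = 4

Step 2 — sample covariance S[i,j] = (1/(n-1)) · Σ_k (x_{k,i} - mean_i) · (x_{k,j} - mean_j), with n-1 = 3.
  S[U,U] = ((0)·(0) + (3)·(3) + (-1)·(-1) + (-2)·(-2)) / 3 = 14/3 = 4.6667
  S[U,V] = ((0)·(2) + (3)·(-1) + (-1)·(1) + (-2)·(-2)) / 3 = 0/3 = 0
  S[V,V] = ((2)·(2) + (-1)·(-1) + (1)·(1) + (-2)·(-2)) / 3 = 10/3 = 3.3333

S is symmetric (S[j,i] = S[i,j]). Assembling:

S = [[4.6667, 0],
 [0, 3.3333]]


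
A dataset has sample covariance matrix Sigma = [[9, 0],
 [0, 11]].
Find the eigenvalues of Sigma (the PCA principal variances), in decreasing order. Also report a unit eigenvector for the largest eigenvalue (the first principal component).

Step 1 — characteristic polynomial of 2×2 Sigma:
  det(Sigma - λI) = λ² - trace · λ + det = 0.
  trace = 9 + 11 = 20, det = 9·11 - (0)² = 99.
Step 2 — discriminant:
  Δ = trace² - 4·det = 400 - 396 = 4.
Step 3 — eigenvalues:
  λ = (trace ± √Δ)/2 = (20 ± 2)/2,
  λ_1 = 11,  λ_2 = 9.

Step 4 — unit eigenvector for λ_1: Sigma is diagonal, so its eigenvectors are the coordinate axes. λ_1 = 11 is the diagonal entry on the second coordinate axis, hence
  v_1 = (0, 1) (||v_1|| = 1).

λ_1 = 11,  λ_2 = 9;  v_1 ≈ (0, 1)


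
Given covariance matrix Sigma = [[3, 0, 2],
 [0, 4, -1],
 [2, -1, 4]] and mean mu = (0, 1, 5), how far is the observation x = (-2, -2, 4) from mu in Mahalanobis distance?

Step 1 — centre the observation: (x - mu) = (-2, -3, -1).

Step 2 — invert Sigma (cofactor / det for 3×3, or solve directly):
  Sigma^{-1} = [[0.5172, -0.069, -0.2759],
 [-0.069, 0.2759, 0.1034],
 [-0.2759, 0.1034, 0.4138]].

Step 3 — form the quadratic (x - mu)^T · Sigma^{-1} · (x - mu):
  Sigma^{-1} · (x - mu) = (-0.5517, -0.7931, -0.1724).
  (x - mu)^T · [Sigma^{-1} · (x - mu)] = (-2)·(-0.5517) + (-3)·(-0.7931) + (-1)·(-0.1724) = 3.6552.

Step 4 — take square root: d = √(3.6552) ≈ 1.9119.

d(x, mu) = √(3.6552) ≈ 1.9119


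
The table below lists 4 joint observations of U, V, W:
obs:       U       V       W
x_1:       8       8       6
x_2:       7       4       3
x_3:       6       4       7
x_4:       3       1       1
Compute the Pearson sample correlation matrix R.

Step 1 — column means:
  mean(U) = (8 + 7 + 6 + 3) / 4 = 24/4 = 6
  mean(V) = (8 + 4 + 4 + 1) / 4 = 17/4 = 4.25
  mean(W) = (6 + 3 + 7 + 1) / 4 = 17/4 = 4.25

Step 2 — sample variances and covariances s[i,j] = (1/(n-1)) · Σ_k (x_{k,i} - mean_i) · (x_{k,j} - mean_j), with n-1 = 3:
  s[U,U] = ((2)·(2) + (1)·(1) + (0)·(0) + (-3)·(-3)) / 3 = 14/3 = 4.6667
  s[U,V] = ((2)·(3.75) + (1)·(-0.25) + (0)·(-0.25) + (-3)·(-3.25)) / 3 = 17/3 = 5.6667
  s[U,W] = ((2)·(1.75) + (1)·(-1.25) + (0)·(2.75) + (-3)·(-3.25)) / 3 = 12/3 = 4
  s[V,V] = ((3.75)·(3.75) + (-0.25)·(-0.25) + (-0.25)·(-0.25) + (-3.25)·(-3.25)) / 3 = 24.75/3 = 8.25
  s[V,W] = ((3.75)·(1.75) + (-0.25)·(-1.25) + (-0.25)·(2.75) + (-3.25)·(-3.25)) / 3 = 16.75/3 = 5.5833
  s[W,W] = ((1.75)·(1.75) + (-1.25)·(-1.25) + (2.75)·(2.75) + (-3.25)·(-3.25)) / 3 = 22.75/3 = 7.5833
  Sample standard deviations s_i = √(s[i,i]):
  s(U) = √(4.6667) = 2.1602
  s(V) = √(8.25) = 2.8723
  s(W) = √(7.5833) = 2.7538

Step 3 — r_{ij} = s_{ij} / (s_i · s_j):
  r[U,U] = 1 (diagonal).
  r[U,V] = 5.6667 / (2.1602 · 2.8723) = 5.6667 / 6.2048 = 0.9133
  r[U,W] = 4 / (2.1602 · 2.7538) = 4 / 5.9489 = 0.6724
  r[V,V] = 1 (diagonal).
  r[V,W] = 5.5833 / (2.8723 · 2.7538) = 5.5833 / 7.9096 = 0.7059
  r[W,W] = 1 (diagonal).

R is symmetric with unit diagonal. Assembling:

R = [[1, 0.9133, 0.6724],
 [0.9133, 1, 0.7059],
 [0.6724, 0.7059, 1]]


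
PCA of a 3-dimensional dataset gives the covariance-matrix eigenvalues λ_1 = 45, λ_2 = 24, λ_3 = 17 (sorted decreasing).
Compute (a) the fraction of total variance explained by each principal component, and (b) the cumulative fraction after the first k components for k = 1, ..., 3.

Step 1 — total variance = trace(Sigma) = Σ λ_i = 45 + 24 + 17 = 86.

Step 2 — fraction explained by component i = λ_i / Σ λ:
  PC1: 45/86 = 0.5233
  PC2: 24/86 = 0.2791
  PC3: 17/86 = 0.1977

Step 3 — cumulative fraction after k components = (λ_1 + ... + λ_k) / Σ λ:
  k = 1: 45/86 = 0.5233
  k = 2: (45 + 24)/86 = 69/86 = 0.8023
  k = 3: (45 + 24 + 17)/86 = 86/86 = 1

Summary (fraction, with percent):

explained: PC1 0.5233 (52.33%), PC2 0.2791 (27.91%), PC3 0.1977 (19.77%);  cumulative: 0.5233, 0.8023, 1
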